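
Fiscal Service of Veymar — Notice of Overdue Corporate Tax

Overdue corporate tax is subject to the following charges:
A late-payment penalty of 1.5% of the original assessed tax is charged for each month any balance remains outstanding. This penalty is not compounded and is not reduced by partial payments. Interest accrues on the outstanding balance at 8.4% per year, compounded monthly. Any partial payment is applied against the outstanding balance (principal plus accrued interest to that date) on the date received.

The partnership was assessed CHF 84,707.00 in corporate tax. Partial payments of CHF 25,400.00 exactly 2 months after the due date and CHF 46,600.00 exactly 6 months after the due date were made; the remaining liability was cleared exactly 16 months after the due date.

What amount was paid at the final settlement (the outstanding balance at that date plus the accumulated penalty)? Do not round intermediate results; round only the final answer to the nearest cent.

Monthly rate = 8.4% ÷ 12 = 0.7%
Balance at month 2: CHF 84,707.0000 × (1 + 0.007)^2 = CHF 85,897.0486…
After CHF 25,400.00 payment: CHF 85,897.0486… − CHF 25,400.00 = CHF 60,497.0486…
Balance at month 6: CHF 60,497.0486… × (1 + 0.007)^4 = CHF 62,208.8353…
After CHF 46,600.00 payment: CHF 62,208.8353… − CHF 46,600.00 = CHF 15,608.8353…
Balance at month 16: CHF 15,608.8353… × (1 + 0.007)^10 = CHF 16,736.5216…
Penalty: 16 × 1.5% × CHF 84,707.00 = CHF 20,329.68
Final settlement = outstanding balance + penalty = CHF 16,736.5216… + CHF 20,329.68 = CHF 37,066.20

CHF 37,066.20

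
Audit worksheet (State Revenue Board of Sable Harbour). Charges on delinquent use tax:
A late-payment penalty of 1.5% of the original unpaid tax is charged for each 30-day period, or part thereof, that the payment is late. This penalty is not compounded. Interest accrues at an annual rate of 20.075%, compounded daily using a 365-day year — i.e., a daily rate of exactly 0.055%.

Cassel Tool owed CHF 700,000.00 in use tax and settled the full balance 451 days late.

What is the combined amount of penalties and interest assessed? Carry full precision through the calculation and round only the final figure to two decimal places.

CHF 365,005.64

Penalty periods: ⌈451/30⌉ = 16; penalty = 16 × 1.5% × CHF 700,000.00 = CHF 168,000.00
Interest: CHF 700,000.00 × ((1 + 0.00055)^451 − 1) = CHF 700,000.00 × 0.28143662… = CHF 197,005.6370…
Penalties + interest = CHF 168,000.0000 + CHF 197,005.6370… = CHF 365,005.64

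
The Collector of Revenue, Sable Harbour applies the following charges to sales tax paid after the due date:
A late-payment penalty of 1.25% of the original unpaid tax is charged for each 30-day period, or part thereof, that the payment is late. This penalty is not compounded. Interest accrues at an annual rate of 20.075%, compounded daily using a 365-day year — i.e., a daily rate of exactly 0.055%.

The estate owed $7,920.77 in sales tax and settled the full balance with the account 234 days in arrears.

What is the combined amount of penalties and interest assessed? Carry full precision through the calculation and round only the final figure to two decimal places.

$1,879.67

Penalty periods: ⌈234/30⌉ = 8; penalty = 8 × 1.25% × $7,920.77 = $792.08…
Interest: $7,920.77 × ((1 + 0.00055)^234 − 1) = $7,920.77 × 0.13730863… = $1,087.5901…
Penalties + interest = $792.0770 + $1,087.5901… = $1,879.67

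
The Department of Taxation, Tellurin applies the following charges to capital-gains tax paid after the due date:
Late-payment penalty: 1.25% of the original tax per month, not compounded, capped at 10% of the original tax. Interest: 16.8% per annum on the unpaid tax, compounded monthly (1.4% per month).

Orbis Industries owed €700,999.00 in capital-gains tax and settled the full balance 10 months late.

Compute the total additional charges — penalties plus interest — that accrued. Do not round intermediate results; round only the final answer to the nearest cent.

€174,659.15

Penalty (uncapped): 10 × 1.25% × €700,999.00 = €87,624.88…; cap = 10% × €700,999.00 = €70,099.90 → penalty = €70,099.90
Interest: €700,999.00 × ((1 + 0.014)^10 − 1) = €700,999.00 × 0.1491575… = €104,559.2475…
Penalties + interest = €70,099.9000 + €104,559.2475… = €174,659.15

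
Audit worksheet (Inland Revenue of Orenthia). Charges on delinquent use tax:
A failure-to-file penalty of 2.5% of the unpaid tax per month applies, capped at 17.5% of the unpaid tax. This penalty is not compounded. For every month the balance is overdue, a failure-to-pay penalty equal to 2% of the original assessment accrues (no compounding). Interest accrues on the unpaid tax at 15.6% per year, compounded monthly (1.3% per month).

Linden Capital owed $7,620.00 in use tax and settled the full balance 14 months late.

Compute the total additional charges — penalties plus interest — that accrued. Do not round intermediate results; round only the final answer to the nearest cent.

Failure-to-file: 14 × 2.5% × $7,620.00 = $2,667.00, capped at 17.5% × $7,620.00 = $1,333.50
Failure-to-pay penalty = 2% × $7,620.00 × 14 mo = $2,133.60
Interest: $7,620.00 × ((1 + 0.013)^14 − 1) = $7,620.00 × 0.1982081… = $1,510.3454…
Penalties + interest = $3,467.1000 + $1,510.3454… = $4,977.45

$4,977.45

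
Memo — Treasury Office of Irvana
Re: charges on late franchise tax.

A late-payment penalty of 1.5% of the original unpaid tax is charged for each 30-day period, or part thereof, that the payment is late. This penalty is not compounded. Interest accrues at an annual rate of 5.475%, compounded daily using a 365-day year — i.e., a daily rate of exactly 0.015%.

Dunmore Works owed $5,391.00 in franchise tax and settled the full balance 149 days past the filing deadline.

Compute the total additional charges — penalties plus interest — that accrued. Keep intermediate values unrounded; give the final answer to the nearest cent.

Penalty periods: ⌈149/30⌉ = 5; penalty = 5 × 1.5% × $5,391.00 = $404.33…
Interest: $5,391.00 × ((1 + 0.00015)^149 − 1) = $5,391.00 × 0.02259992… = $121.8362…
Penalties + interest = $404.3250 + $121.8362… = $526.16

$526.16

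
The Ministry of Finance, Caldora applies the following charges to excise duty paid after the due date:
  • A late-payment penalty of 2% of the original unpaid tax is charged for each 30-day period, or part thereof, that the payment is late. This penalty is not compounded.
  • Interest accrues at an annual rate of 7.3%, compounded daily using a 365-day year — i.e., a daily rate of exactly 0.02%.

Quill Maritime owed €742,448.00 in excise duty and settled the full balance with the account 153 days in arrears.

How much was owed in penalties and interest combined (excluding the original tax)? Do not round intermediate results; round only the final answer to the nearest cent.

€112,161.50

Penalty periods: ⌈153/30⌉ = 6; penalty = 6 × 2% × €742,448.00 = €89,093.76
Interest: €742,448.00 × ((1 + 0.0002)^153 − 1) = €742,448.00 × 0.03106984… = €23,067.7387…
Penalties + interest = €89,093.7600 + €23,067.7387… = €112,161.50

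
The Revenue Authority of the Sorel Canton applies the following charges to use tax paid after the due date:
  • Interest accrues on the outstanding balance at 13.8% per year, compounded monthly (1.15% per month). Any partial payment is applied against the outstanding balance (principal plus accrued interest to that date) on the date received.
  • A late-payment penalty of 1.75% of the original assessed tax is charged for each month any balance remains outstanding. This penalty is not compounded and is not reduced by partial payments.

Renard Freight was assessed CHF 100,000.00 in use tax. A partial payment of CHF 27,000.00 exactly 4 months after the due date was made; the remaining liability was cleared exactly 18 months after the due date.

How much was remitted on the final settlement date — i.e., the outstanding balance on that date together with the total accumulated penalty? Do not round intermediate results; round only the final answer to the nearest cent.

CHF 122,665.69

Balance at month 4: CHF 100,000.0000 × (1 + 0.0115)^4 = CHF 104,679.9601…
After CHF 27,000.00 payment: CHF 104,679.9601… − CHF 27,000.00 = CHF 77,679.9601…
Balance at month 18: CHF 77,679.9601… × (1 + 0.0115)^14 = CHF 91,165.6879…
Penalty: 18 × 1.75% × CHF 100,000.00 = CHF 31,500.00
Final settlement = outstanding balance + penalty = CHF 91,165.6879… + CHF 31,500.00 = CHF 122,665.69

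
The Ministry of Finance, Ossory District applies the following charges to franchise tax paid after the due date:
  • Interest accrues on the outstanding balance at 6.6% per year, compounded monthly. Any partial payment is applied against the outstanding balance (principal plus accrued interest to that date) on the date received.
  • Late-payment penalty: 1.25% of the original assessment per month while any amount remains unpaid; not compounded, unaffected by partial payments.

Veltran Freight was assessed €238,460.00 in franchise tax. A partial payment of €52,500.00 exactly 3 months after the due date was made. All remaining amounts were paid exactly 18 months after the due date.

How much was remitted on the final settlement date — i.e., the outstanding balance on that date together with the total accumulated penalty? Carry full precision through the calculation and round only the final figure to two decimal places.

€259,855.70

Monthly rate = 6.6% ÷ 12 = 0.55%
Balance at month 3: €238,460.0000 × (1 + 0.0055)^3 = €242,416.2699…
After €52,500.00 payment: €242,416.2699… − €52,500.00 = €189,916.2699…
Balance at month 18: €189,916.2699… × (1 + 0.0055)^15 = €206,202.2006…
Penalty: 18 × 1.25% × €238,460.00 = €53,653.50
Final settlement = outstanding balance + penalty = €206,202.2006… + €53,653.50 = €259,855.70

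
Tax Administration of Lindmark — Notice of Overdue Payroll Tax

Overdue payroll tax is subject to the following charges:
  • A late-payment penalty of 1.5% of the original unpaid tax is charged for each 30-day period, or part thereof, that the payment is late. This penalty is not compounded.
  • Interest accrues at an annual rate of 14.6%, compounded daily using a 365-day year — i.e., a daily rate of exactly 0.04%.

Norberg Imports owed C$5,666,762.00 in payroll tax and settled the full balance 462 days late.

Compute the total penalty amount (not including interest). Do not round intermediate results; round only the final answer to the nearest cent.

Penalty periods: ⌈462/30⌉ = 16; penalty = 16 × 1.5% × C$5,666,762.00 = C$1,360,022.88

C$1,360,022.88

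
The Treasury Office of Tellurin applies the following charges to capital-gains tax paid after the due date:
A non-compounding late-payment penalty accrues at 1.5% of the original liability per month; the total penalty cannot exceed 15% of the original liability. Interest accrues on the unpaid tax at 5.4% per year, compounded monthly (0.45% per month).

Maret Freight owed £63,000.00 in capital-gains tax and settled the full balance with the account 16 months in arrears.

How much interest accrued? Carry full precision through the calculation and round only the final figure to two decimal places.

£4,692.35

Interest: £63,000.00 × ((1 + 0.0045)^16 − 1) = £63,000.00 × 0.0744818… = £4,692.3524…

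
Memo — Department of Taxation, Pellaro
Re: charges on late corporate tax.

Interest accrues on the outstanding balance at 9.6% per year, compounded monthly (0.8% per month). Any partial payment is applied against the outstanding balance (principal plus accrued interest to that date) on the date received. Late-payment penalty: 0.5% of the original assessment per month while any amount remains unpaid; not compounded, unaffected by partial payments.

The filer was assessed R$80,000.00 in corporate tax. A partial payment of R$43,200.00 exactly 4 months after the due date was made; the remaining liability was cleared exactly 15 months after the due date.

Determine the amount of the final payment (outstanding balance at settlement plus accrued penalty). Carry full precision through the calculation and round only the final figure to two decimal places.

R$48,999.32

Balance at month 4: R$80,000.0000 × (1 + 0.008)^4 = R$82,590.8842…
After R$43,200.00 payment: R$82,590.8842… − R$43,200.00 = R$39,390.8842…
Balance at month 15: R$39,390.8842… × (1 + 0.008)^11 = R$42,999.3195…
Penalty: 15 × 0.5% × R$80,000.00 = R$6,000.00
Final settlement = outstanding balance + penalty = R$42,999.3195… + R$6,000.00 = R$48,999.32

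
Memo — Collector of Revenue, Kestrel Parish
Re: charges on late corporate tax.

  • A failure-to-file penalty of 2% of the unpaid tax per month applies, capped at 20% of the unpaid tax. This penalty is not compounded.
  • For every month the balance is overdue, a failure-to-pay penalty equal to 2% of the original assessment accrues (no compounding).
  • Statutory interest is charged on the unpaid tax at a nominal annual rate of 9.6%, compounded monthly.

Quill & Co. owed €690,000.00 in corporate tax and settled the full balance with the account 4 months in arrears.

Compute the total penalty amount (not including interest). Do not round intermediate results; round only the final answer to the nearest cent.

€110,400.00

Failure-to-file: 4 × 2% × €690,000.00 = €55,200.00 (under the 20% cap)
Failure-to-pay penalty = 2% × €690,000.00 × 4 mo = €55,200.00
Total penalty = €55,200.00 + €55,200.00 = €110,400.00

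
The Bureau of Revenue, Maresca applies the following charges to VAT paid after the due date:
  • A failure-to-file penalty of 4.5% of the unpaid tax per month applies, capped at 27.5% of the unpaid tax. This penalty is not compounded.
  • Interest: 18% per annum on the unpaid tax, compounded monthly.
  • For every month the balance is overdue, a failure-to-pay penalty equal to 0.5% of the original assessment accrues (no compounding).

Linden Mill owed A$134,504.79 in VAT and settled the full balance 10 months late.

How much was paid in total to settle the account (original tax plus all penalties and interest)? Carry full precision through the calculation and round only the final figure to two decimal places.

Failure-to-file: 10 × 4.5% × A$134,504.79 = A$60,527.16…, capped at 27.5% × A$134,504.79 = A$36,988.82…
Failure-to-pay penalty = 0.5% × A$134,504.79 × 10 mo = A$6,725.24…
Interest (18%/yr ÷ 12 = 1.5%/month): A$134,504.79 × ((1 + 0.015)^10 − 1) = A$21,593.5100…
Total = A$134,504.79 + A$43,714.0568… + A$21,593.5100… = A$199,812.36

A$199,812.36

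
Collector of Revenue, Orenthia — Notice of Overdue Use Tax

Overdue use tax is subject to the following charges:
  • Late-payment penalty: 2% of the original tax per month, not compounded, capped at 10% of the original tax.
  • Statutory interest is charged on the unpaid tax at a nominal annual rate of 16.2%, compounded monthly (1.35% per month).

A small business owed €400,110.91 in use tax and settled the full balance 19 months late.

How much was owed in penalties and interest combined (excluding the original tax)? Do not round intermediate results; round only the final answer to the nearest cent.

Penalty (uncapped): 19 × 2% × €400,110.91 = €152,042.15…; cap = 10% × €400,110.91 = €40,011.09… → penalty = €40,011.09…
Interest: €400,110.91 × ((1 + 0.0135)^19 − 1) = €400,110.91 × 0.2901830… = €116,105.3752…
Penalties + interest = €40,011.0910 + €116,105.3752… = €156,116.47

€156,116.47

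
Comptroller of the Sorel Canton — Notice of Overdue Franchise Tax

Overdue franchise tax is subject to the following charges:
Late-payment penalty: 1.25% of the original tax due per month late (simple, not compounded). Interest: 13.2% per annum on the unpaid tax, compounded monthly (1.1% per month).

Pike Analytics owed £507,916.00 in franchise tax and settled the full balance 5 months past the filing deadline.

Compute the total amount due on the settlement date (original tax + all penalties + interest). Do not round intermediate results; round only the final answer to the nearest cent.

Late-payment penalty: 5 × 1.25% × £507,916.00 = £31,744.75
Interest: £507,916.00 × ((1 + 0.011)^5 − 1) = £507,916.00 × 0.0562234… = £28,556.7560…
Total = £507,916.00 + £31,744.7500 + £28,556.7560… = £568,217.51

£568,217.51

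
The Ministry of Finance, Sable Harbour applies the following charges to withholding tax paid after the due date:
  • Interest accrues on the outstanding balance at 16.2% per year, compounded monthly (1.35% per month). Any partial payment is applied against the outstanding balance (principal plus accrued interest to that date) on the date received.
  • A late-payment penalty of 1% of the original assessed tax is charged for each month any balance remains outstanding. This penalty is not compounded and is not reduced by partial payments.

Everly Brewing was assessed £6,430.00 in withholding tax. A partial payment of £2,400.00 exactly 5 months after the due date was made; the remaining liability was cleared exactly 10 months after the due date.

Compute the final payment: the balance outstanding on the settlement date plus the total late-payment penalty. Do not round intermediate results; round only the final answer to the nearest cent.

Balance at month 5: £6,430.0000 × (1 + 0.0135)^5 = £6,875.9029…
After £2,400.00 payment: £6,875.9029… − £2,400.00 = £4,475.9029…
Balance at month 10: £4,475.9029… × (1 + 0.0135)^5 = £4,786.2946…
Penalty: 10 × 1% × £6,430.00 = £643.00
Final settlement = outstanding balance + penalty = £4,786.2946… + £643.00 = £5,429.29

£5,429.29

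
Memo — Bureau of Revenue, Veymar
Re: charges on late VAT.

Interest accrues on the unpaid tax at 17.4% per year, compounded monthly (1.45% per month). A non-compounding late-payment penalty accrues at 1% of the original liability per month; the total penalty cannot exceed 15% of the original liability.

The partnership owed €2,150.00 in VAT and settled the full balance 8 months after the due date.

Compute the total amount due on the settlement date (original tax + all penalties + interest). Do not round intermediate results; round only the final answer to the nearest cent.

€2,584.43

Penalty: 8 × 1% × €2,150.00 = €172.00 (below the 15% cap of €322.50)
Interest: €2,150.00 × ((1 + 0.0145)^8 − 1) = €2,150.00 × 0.1220609… = €262.4308…
Total = €2,150.00 + €172.0000 + €262.4308… = €2,584.43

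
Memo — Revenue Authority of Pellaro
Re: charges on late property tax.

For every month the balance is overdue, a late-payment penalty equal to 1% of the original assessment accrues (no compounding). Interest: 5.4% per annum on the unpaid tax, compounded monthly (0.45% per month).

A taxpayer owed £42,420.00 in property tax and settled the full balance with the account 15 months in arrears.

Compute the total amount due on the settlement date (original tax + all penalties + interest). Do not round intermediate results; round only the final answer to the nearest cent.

£51,738.33

Late-payment penalty: 15 × 1% × £42,420.00 = £6,363.00
Interest: £42,420.00 × ((1 + 0.0045)^15 − 1) = £42,420.00 × 0.0696683… = £2,955.3283…
Total = £42,420.00 + £6,363.0000 + £2,955.3283… = £51,738.33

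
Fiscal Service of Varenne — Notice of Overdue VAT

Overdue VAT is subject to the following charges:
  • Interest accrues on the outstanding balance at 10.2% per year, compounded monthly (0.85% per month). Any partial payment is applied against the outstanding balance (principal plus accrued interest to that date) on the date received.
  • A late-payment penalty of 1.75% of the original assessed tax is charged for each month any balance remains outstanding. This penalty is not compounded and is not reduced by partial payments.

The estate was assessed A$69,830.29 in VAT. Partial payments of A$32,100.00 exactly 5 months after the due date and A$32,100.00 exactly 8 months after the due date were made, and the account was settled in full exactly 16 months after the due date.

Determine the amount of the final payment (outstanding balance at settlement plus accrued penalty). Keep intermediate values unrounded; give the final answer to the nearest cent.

A$29,928.74

Balance at month 5: A$69,830.2900 × (1 + 0.0085)^5 = A$72,848.9604…
After A$32,100.00 payment: A$72,848.9604… − A$32,100.00 = A$40,748.9604…
Balance at month 8: A$40,748.9604… × (1 + 0.0085)^3 = A$41,796.9162…
After A$32,100.00 payment: A$41,796.9162… − A$32,100.00 = A$9,696.9162…
Balance at month 16: A$9,696.9162… × (1 + 0.0085)^8 = A$10,376.2605…
Penalty: 16 × 1.75% × A$69,830.29 = A$19,552.48…
Final settlement = outstanding balance + penalty = A$10,376.2605… + A$19,552.48… = A$29,928.74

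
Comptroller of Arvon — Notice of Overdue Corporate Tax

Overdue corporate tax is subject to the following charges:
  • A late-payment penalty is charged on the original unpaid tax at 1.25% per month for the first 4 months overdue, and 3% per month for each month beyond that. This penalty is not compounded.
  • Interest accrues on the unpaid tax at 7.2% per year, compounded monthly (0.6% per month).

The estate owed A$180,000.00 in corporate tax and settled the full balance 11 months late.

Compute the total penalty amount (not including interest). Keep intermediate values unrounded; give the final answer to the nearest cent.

Penalty, months 1–4: 4 × 1.25% × A$180,000.00 = A$9,000.00
Penalty, months 5–11: 7 × 3% × A$180,000.00 = A$37,800.00
Total penalty = A$9,000.00 + A$37,800.00 = A$46,800.00

A$46,800.00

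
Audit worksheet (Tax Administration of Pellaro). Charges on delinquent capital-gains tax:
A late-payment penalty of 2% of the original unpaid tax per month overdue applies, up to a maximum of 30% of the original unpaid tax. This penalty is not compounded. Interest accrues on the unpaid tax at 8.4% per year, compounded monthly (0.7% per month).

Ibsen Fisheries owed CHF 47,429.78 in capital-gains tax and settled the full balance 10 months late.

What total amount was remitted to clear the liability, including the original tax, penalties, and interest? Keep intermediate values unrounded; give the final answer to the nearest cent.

CHF 60,342.38

Penalty: 10 × 2% × CHF 47,429.78 = CHF 9,485.96… (below the 30% cap of CHF 14,228.93…)
Interest: CHF 47,429.78 × ((1 + 0.007)^10 − 1) = CHF 47,429.78 × 0.0722467… = CHF 3,426.6436…
Total = CHF 47,429.78 + CHF 9,485.9560 + CHF 3,426.6436… = CHF 60,342.38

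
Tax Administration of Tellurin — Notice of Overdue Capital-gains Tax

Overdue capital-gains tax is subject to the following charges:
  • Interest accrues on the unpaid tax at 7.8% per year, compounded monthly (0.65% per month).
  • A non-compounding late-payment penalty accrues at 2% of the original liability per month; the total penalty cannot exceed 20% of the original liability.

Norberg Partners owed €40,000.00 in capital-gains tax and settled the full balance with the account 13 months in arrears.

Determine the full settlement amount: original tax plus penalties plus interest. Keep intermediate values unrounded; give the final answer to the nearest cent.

€51,515.01

Penalty (uncapped): 13 × 2% × €40,000.00 = €10,400.00; cap = 20% × €40,000.00 = €8,000.00 → penalty = €8,000.00
Interest: €40,000.00 × ((1 + 0.0065)^13 − 1) = €40,000.00 × 0.0878753… = €3,515.0134…
Total = €40,000.00 + €8,000.0000 + €3,515.0134… = €51,515.01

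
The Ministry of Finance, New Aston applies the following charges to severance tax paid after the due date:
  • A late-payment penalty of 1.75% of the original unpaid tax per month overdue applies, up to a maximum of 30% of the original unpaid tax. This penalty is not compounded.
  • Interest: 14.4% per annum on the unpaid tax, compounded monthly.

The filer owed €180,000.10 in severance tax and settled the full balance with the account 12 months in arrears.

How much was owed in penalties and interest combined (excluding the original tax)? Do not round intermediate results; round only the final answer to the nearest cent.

€65,501.07

Penalty: 12 × 1.75% × €180,000.10 = €37,800.02… (below the 30% cap of €54,000.03)
Interest (14.4%/yr ÷ 12 = 1.2%/month): €180,000.10 × ((1 + 0.012)^12 − 1) = €27,701.0477…
Penalties + interest = €37,800.0210 + €27,701.0477… = €65,501.07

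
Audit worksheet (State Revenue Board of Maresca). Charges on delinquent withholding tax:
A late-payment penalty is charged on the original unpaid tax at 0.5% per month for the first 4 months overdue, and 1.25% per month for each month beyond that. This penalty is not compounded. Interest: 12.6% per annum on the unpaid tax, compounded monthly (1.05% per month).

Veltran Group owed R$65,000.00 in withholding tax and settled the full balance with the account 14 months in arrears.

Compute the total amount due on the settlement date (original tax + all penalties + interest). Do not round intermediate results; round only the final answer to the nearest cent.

Penalty, months 1–4: 4 × 0.5% × R$65,000.00 = R$1,300.00
Penalty, months 5–14: 10 × 1.25% × R$65,000.00 = R$8,125.00
Interest: R$65,000.00 × ((1 + 0.0105)^14 − 1) = R$65,000.00 × 0.1574666… = R$10,235.3259…
Total = R$65,000.00 + R$9,425.0000 + R$10,235.3259… = R$84,660.33

R$84,660.33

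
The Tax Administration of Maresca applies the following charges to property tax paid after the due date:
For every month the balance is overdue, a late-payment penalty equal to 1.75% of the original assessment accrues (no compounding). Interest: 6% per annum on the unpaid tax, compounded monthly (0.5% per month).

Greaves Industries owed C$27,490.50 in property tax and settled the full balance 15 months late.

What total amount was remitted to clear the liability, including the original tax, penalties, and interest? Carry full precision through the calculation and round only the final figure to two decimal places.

Late-payment penalty: 15 × 1.75% × C$27,490.50 = C$7,216.26…
Interest: C$27,490.50 × ((1 + 0.005)^15 − 1) = C$27,490.50 × 0.0776827… = C$2,135.5373…
Total = C$27,490.50 + C$7,216.2563… + C$2,135.5373… = C$36,842.29

C$36,842.29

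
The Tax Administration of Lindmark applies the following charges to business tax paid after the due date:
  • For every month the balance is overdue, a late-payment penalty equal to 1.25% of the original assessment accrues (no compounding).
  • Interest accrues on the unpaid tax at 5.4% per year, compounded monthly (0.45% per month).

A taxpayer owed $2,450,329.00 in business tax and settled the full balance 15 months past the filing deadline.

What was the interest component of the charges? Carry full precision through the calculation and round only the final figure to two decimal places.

Interest: $2,450,329.00 × ((1 + 0.0045)^15 − 1) = $2,450,329.00 × 0.0696683… = $170,710.2000…

$170,710.20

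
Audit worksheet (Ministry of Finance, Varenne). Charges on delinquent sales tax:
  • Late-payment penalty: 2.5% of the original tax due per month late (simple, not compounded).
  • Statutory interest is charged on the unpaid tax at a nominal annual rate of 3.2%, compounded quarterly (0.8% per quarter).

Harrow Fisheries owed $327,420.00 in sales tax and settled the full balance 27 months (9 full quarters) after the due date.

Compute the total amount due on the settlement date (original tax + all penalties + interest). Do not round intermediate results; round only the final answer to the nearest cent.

Late-payment penalty = 2.5% × $327,420.00 × 27 mo = $221,008.50
Interest: $327,420.00 × ((1 + 0.008)^9 − 1) = $327,420.00 × 0.0743475… = $24,342.8677…
Total = $327,420.00 + $221,008.5000 + $24,342.8677… = $572,771.37

$572,771.37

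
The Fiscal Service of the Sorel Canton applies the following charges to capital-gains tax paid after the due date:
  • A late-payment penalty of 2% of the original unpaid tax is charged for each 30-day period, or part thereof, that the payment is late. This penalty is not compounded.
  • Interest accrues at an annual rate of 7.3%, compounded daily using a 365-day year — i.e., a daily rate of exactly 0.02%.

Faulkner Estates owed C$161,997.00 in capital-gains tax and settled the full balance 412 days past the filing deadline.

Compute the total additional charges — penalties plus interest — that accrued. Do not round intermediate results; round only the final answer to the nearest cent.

C$59,271.65

Penalty periods: ⌈412/30⌉ = 14; penalty = 14 × 2% × C$161,997.00 = C$45,359.16
Interest: C$161,997.00 × ((1 + 0.0002)^412 − 1) = C$161,997.00 × 0.08588113… = C$13,912.4858…
Penalties + interest = C$45,359.1600 + C$13,912.4858… = C$59,271.65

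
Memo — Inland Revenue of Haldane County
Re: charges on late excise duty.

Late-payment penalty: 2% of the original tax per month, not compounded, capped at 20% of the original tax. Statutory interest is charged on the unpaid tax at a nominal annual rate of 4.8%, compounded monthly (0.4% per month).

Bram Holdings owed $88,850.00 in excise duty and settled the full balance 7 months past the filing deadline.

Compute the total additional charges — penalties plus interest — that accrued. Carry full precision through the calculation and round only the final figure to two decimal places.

Penalty: 7 × 2% × $88,850.00 = $12,439.00 (below the 20% cap of $17,770.00)
Interest: $88,850.00 × ((1 + 0.004)^7 − 1) = $88,850.00 × 0.0283382… = $2,517.8534…
Penalties + interest = $12,439.0000 + $2,517.8534… = $14,956.85

$14,956.85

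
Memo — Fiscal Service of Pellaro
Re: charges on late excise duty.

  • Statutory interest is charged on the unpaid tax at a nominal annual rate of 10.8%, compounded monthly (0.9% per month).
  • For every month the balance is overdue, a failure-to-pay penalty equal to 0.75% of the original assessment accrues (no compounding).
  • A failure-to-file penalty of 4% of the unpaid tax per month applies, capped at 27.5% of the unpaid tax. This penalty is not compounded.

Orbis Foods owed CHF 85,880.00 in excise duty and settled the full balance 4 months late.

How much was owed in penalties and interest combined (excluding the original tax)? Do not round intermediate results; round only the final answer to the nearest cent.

CHF 19,450.87

Failure-to-file: 4 × 4% × CHF 85,880.00 = CHF 13,740.80 (under the 27.5% cap)
Failure-to-pay penalty: 4 × 0.75% × CHF 85,880.00 = CHF 2,576.40
Interest: CHF 85,880.00 × ((1 + 0.009)^4 − 1) = CHF 85,880.00 × 0.0364889… = CHF 3,133.6687…
Penalties + interest = CHF 16,317.2000 + CHF 3,133.6687… = CHF 19,450.87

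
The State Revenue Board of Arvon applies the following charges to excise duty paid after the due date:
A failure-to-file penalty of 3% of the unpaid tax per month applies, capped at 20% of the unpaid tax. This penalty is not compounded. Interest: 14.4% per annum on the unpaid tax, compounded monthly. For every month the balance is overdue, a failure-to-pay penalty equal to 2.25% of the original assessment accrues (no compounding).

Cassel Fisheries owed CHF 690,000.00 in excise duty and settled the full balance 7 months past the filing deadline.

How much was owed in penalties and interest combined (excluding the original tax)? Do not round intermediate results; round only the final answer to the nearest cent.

Failure-to-file: 7 × 3% × CHF 690,000.00 = CHF 144,900.00, capped at 20% × CHF 690,000.00 = CHF 138,000.00
Failure-to-pay penalty = 2.25% × CHF 690,000.00 × 7 mo = CHF 108,675.00
Interest (14.4%/yr ÷ 12 = 1.2%/month): CHF 690,000.00 × ((1 + 0.012)^7 − 1) = CHF 60,088.7956…
Penalties + interest = CHF 246,675.0000 + CHF 60,088.7956… = CHF 306,763.80

CHF 306,763.80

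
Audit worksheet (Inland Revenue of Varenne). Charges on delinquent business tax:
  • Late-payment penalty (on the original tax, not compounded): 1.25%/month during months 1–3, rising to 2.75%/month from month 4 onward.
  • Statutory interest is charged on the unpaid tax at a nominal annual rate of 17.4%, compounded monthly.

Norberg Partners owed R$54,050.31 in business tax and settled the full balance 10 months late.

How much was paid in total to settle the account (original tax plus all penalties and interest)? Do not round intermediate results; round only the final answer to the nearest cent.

Penalty, months 1–3: 3 × 1.25% × R$54,050.31 = R$2,026.89…
Penalty, months 4–10: 7 × 2.75% × R$54,050.31 = R$10,404.68…
Interest (17.4%/yr ÷ 12 = 1.45%/month): R$54,050.31 × ((1 + 0.0145)^10 − 1) = R$8,368.9625…
Total = R$54,050.31 + R$12,431.5713 + R$8,368.9625… = R$74,850.84

R$74,850.84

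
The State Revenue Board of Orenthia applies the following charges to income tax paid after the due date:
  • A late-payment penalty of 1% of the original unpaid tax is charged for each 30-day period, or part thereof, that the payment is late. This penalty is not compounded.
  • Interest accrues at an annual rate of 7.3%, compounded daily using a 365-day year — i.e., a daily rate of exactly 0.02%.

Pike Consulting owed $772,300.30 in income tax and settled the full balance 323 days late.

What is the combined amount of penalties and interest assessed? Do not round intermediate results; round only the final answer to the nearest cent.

$136,485.05

Penalty periods: ⌈323/30⌉ = 11; penalty = 11 × 1% × $772,300.30 = $84,953.03…
Interest: $772,300.30 × ((1 + 0.0002)^323 − 1) = $772,300.30 × 0.06672536… = $51,532.0124…
Penalties + interest = $84,953.0330 + $51,532.0124… = $136,485.05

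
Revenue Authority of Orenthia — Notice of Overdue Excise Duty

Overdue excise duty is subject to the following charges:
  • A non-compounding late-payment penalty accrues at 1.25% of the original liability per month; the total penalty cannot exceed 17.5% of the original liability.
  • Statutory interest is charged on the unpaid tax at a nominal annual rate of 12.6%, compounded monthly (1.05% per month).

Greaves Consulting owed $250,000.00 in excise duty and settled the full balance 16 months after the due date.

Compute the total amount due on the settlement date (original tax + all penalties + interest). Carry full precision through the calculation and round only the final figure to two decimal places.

$339,225.24

Penalty (uncapped): 16 × 1.25% × $250,000.00 = $50,000.00; cap = 17.5% × $250,000.00 = $43,750.00 → penalty = $43,750.00
Interest: $250,000.00 × ((1 + 0.0105)^16 − 1) = $250,000.00 × 0.1819010… = $45,475.2401…
Total = $250,000.00 + $43,750.0000 + $45,475.2401… = $339,225.24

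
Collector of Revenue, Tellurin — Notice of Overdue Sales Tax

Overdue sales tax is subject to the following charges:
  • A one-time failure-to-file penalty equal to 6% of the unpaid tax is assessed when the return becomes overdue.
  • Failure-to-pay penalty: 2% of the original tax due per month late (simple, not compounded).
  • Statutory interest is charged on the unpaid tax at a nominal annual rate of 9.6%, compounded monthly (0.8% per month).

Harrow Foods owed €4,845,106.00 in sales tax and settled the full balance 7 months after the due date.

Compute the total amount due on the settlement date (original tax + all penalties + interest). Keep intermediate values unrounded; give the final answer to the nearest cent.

€6,092,052.48

Failure-to-file penalty: 6% × €4,845,106.00 = €290,706.36
Failure-to-pay penalty = 2% × €4,845,106.00 × 7 mo = €678,314.84
Interest: €4,845,106.00 × ((1 + 0.008)^7 − 1) = €4,845,106.00 × 0.0573621… = €277,925.2807…
Total = €4,845,106.00 + €969,021.2000 + €277,925.2807… = €6,092,052.48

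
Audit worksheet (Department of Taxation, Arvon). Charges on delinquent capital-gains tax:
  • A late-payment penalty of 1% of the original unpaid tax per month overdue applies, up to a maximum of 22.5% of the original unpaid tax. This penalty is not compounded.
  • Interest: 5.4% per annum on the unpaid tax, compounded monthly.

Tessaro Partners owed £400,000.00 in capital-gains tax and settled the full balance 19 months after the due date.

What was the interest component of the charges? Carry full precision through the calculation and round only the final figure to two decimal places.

Interest (5.4%/yr ÷ 12 = 0.45%/month): £400,000.00 × ((1 + 0.0045)^19 − 1) = £35,621.0645…

£35,621.06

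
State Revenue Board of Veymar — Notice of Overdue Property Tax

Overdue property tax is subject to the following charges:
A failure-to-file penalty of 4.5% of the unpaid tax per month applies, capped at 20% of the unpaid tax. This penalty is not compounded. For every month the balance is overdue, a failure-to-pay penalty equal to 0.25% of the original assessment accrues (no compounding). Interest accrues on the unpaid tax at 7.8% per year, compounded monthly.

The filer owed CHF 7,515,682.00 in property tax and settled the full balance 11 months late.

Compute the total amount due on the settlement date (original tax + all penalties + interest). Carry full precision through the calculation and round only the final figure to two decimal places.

Failure-to-file: 11 × 4.5% × CHF 7,515,682.00 = CHF 3,720,262.59, capped at 20% × CHF 7,515,682.00 = CHF 1,503,136.40
Failure-to-pay penalty = 0.25% × CHF 7,515,682.00 × 11 mo = CHF 206,681.26…
Interest (7.8%/yr ÷ 12 = 0.65%/month): CHF 7,515,682.00 × ((1 + 0.0065)^11 − 1) = CHF 555,180.8559…
Total = CHF 7,515,682.00 + CHF 1,709,817.6550 + CHF 555,180.8559… = CHF 9,780,680.51

CHF 9,780,680.51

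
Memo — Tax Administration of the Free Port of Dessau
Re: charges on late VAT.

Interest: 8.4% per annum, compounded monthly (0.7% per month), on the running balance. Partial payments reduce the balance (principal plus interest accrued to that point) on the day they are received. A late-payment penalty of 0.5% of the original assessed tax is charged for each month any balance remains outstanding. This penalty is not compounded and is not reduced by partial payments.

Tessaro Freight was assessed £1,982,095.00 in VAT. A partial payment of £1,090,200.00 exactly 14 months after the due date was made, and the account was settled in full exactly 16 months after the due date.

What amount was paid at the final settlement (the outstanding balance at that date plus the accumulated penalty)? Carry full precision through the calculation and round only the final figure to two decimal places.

£1,269,185.27

Balance at month 14: £1,982,095.0000 × (1 + 0.007)^14 = £2,185,430.7713…
After £1,090,200.00 payment: £2,185,430.7713… − £1,090,200.00 = £1,095,230.7713…
Balance at month 16: £1,095,230.7713… × (1 + 0.007)^2 = £1,110,617.6684…
Penalty: 16 × 0.5% × £1,982,095.00 = £158,567.60
Final settlement = outstanding balance + penalty = £1,110,617.6684… + £158,567.60 = £1,269,185.27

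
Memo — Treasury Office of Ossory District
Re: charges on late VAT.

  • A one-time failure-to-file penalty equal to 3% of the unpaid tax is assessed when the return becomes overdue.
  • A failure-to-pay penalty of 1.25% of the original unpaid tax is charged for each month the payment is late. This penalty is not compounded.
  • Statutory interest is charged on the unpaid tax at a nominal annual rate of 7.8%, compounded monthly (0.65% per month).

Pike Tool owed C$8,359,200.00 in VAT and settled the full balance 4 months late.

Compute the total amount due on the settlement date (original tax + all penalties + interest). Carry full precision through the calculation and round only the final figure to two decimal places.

Failure-to-file penalty: 3% × C$8,359,200.00 = C$250,776.00
Failure-to-pay penalty = 1.25% × C$8,359,200.00 × 4 mo = C$417,960.00
Interest: C$8,359,200.00 × ((1 + 0.0065)^4 − 1) = C$8,359,200.00 × 0.0262546… = C$219,467.4547…
Total = C$8,359,200.00 + C$668,736.0000 + C$219,467.4547… = C$9,247,403.45

C$9,247,403.45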